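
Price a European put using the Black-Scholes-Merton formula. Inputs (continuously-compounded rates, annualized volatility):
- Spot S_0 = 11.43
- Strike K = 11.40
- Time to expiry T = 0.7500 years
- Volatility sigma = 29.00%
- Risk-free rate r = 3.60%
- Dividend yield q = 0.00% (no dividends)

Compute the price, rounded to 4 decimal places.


Answer: Price = 0.9665

Derivation:
d1 = (ln(S/K) + (r - q + 0.5*sigma^2) * T) / (sigma * sqrt(T)) = 0.24354475
d2 = d1 - sigma * sqrt(T) = -0.00760262
exp(-rT) = 0.97336124; exp(-qT) = 1.00000000
P = K * exp(-rT) * N(-d2) - S_0 * exp(-qT) * N(-d1)
N(-d1) = 0.40379171; N(-d2) = 0.50303298
P = 11.4000 * 0.97336124 * 0.50303298 - 11.4300 * 1.00000000 * 0.40379171 = 0.9665


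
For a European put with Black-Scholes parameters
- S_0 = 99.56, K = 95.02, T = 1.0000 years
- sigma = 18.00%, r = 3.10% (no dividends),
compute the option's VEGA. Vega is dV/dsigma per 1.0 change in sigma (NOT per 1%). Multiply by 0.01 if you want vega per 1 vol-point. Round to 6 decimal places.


d1 = 0.5215171208; d2 = 0.3415171208
phi(d1) = 0.3482172937; exp(-qT) = 1.0000000000; exp(-rT) = 0.9694755731
Vega = S * exp(-qT) * phi(d1) * sqrt(T) = 99.5600 * 1.0000000000 * 0.3482172937 * 1.0000000000 = 34.668514

Answer: Vega = 34.668514


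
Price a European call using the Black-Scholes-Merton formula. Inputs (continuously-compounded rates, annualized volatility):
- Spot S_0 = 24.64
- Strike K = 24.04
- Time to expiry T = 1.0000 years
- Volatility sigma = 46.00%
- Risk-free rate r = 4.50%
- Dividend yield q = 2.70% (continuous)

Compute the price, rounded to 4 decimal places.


d1 = (ln(S/K) + (r - q + 0.5*sigma^2) * T) / (sigma * sqrt(T)) = 0.32272180
d2 = d1 - sigma * sqrt(T) = -0.13727820
exp(-rT) = 0.95599748; exp(-qT) = 0.97336124
C = S_0 * exp(-qT) * N(d1) - K * exp(-rT) * N(d2)
N(d1) = 0.62654703; N(d2) = 0.44540545
C = 24.6400 * 0.97336124 * 0.62654703 - 24.0400 * 0.95599748 * 0.44540545 = 4.7905

Answer: Price = 4.7905


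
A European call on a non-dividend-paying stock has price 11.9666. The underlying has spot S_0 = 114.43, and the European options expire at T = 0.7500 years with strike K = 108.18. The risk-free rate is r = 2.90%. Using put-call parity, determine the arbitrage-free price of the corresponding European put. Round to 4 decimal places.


Answer: Put price = 3.3891

Derivation:
Put-call parity: C - P = S_0 * exp(-qT) - K * exp(-rT).
S_0 * exp(-qT) = 114.4300 * 1.00000000 = 114.43000000
K * exp(-rT) = 108.1800 * 0.97848483 = 105.85248844
P = C - S*exp(-qT) + K*exp(-rT)
P = 11.9666 - 114.43000000 + 105.85248844 = 3.3891


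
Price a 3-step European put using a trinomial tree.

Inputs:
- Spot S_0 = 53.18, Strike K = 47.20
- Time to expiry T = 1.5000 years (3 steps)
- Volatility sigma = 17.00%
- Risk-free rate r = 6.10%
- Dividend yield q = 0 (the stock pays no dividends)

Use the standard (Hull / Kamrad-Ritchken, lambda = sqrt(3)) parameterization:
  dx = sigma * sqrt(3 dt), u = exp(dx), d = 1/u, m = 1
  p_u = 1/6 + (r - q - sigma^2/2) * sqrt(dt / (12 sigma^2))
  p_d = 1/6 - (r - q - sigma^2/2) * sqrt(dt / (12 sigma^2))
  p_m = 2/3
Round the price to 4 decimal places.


dt = T/N = 0.500000; dx = sigma*sqrt(3*dt) = 0.208207
u = exp(dx) = 1.231468; d = 1/u = 0.812039
p_u = 0.222561, p_m = 0.666667, p_d = 0.110773
Discount per step: exp(-r*dt) = 0.969960
Stock lattice S(k, j) with j the centered position index:
  k=0: S(0,+0) = 53.1800
  k=1: S(1,-1) = 43.1842; S(1,+0) = 53.1800; S(1,+1) = 65.4894
  k=2: S(2,-2) = 35.0673; S(2,-1) = 43.1842; S(2,+0) = 53.1800; S(2,+1) = 65.4894; S(2,+2) = 80.6481
  k=3: S(3,-3) = 28.4760; S(3,-2) = 35.0673; S(3,-1) = 43.1842; S(3,+0) = 53.1800; S(3,+1) = 65.4894; S(3,+2) = 80.6481; S(3,+3) = 99.3156
Terminal payoffs V(N, j) = max(K - S_T, 0):
  V(3,-3) = 18.723975; V(3,-2) = 12.132698; V(3,-1) = 4.015754; V(3,+0) = 0.000000; V(3,+1) = 0.000000; V(3,+2) = 0.000000; V(3,+3) = 0.000000
Backward induction: V(k, j) = exp(-r*dt) * [p_u * V(k+1, j+1) + p_m * V(k+1, j) + p_d * V(k+1, j-1)]
  V(2,-2) = exp(-r*dt) * [p_u*4.015754 + p_m*12.132698 + p_d*18.723975] = 10.724192
  V(2,-1) = exp(-r*dt) * [p_u*0.000000 + p_m*4.015754 + p_d*12.132698] = 3.900347
  V(2,+0) = exp(-r*dt) * [p_u*0.000000 + p_m*0.000000 + p_d*4.015754] = 0.431473
  V(2,+1) = exp(-r*dt) * [p_u*0.000000 + p_m*0.000000 + p_d*0.000000] = 0.000000
  V(2,+2) = exp(-r*dt) * [p_u*0.000000 + p_m*0.000000 + p_d*0.000000] = 0.000000
  V(1,-1) = exp(-r*dt) * [p_u*0.431473 + p_m*3.900347 + p_d*10.724192] = 3.767528
  V(1,+0) = exp(-r*dt) * [p_u*0.000000 + p_m*0.431473 + p_d*3.900347] = 0.698081
  V(1,+1) = exp(-r*dt) * [p_u*0.000000 + p_m*0.000000 + p_d*0.431473] = 0.046360
  V(0,+0) = exp(-r*dt) * [p_u*0.046360 + p_m*0.698081 + p_d*3.767528] = 0.866218

Answer: Price = V(0,0) = 0.8662


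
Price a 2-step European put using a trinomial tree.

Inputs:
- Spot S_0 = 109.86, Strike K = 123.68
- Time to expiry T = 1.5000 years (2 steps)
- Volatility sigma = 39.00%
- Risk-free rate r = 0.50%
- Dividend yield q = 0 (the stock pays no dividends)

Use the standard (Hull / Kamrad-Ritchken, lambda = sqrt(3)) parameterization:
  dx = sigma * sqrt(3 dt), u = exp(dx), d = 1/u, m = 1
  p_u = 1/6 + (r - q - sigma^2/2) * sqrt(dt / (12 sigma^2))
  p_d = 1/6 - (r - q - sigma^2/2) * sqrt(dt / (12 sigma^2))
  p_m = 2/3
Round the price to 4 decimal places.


Answer: Price = V(0,0) = 28.3511

Derivation:
dt = T/N = 0.750000; dx = sigma*sqrt(3*dt) = 0.585000
u = exp(dx) = 1.794991; d = 1/u = 0.557106
p_u = 0.121122, p_m = 0.666667, p_d = 0.212212
Discount per step: exp(-r*dt) = 0.996257
Stock lattice S(k, j) with j the centered position index:
  k=0: S(0,+0) = 109.8600
  k=1: S(1,-1) = 61.2036; S(1,+0) = 109.8600; S(1,+1) = 197.1977
  k=2: S(2,-2) = 34.0969; S(2,-1) = 61.2036; S(2,+0) = 109.8600; S(2,+1) = 197.1977; S(2,+2) = 353.9681
Terminal payoffs V(N, j) = max(K - S_T, 0):
  V(2,-2) = 89.583088; V(2,-1) = 62.476350; V(2,+0) = 13.820000; V(2,+1) = 0.000000; V(2,+2) = 0.000000
Backward induction: V(k, j) = exp(-r*dt) * [p_u * V(k+1, j+1) + p_m * V(k+1, j) + p_d * V(k+1, j-1)]
  V(1,-1) = exp(-r*dt) * [p_u*13.820000 + p_m*62.476350 + p_d*89.583088] = 62.102048
  V(1,+0) = exp(-r*dt) * [p_u*0.000000 + p_m*13.820000 + p_d*62.476350] = 22.387425
  V(1,+1) = exp(-r*dt) * [p_u*0.000000 + p_m*0.000000 + p_d*13.820000] = 2.921786
  V(0,+0) = exp(-r*dt) * [p_u*2.921786 + p_m*22.387425 + p_d*62.102048] = 28.351097


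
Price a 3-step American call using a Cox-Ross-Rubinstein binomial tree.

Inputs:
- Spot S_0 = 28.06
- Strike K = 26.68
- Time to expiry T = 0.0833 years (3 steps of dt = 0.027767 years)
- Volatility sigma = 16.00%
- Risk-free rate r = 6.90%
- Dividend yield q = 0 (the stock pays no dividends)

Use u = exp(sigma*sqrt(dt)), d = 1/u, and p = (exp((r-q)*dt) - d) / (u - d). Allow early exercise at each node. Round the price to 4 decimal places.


dt = T/N = 0.027767
u = exp(sigma*sqrt(dt)) = 1.027020; d = 1/u = 0.973691
p = (exp((r-q)*dt) - d) / (u - d) = 0.529296
Discount per step: exp(-r*dt) = 0.998086
Stock lattice S(k, i) with i counting down-moves:
  k=0: S(0,0) = 28.0600
  k=1: S(1,0) = 28.8182; S(1,1) = 27.3218
  k=2: S(2,0) = 29.5968; S(2,1) = 28.0600; S(2,2) = 26.6030
  k=3: S(3,0) = 30.3965; S(3,1) = 28.8182; S(3,2) = 27.3218; S(3,3) = 25.9031
Terminal payoffs V(N, i) = max(S_T - K, 0):
  V(3,0) = 3.716549; V(3,1) = 2.138179; V(3,2) = 0.641768; V(3,3) = 0.000000
Backward induction: V(k, i) = exp(-r*dt) * [p * V(k+1, i) + (1-p) * V(k+1, i+1)]; then take max(V_cont, immediate exercise) for American.
  V(2,0) = exp(-r*dt) * [p*3.716549 + (1-p)*2.138179] = 2.967911; exercise = 2.916844; V(2,0) = max -> 2.967911
  V(2,1) = exp(-r*dt) * [p*2.138179 + (1-p)*0.641768] = 1.431067; exercise = 1.380000; V(2,1) = max -> 1.431067
  V(2,2) = exp(-r*dt) * [p*0.641768 + (1-p)*0.000000] = 0.339035; exercise = 0.000000; V(2,2) = max -> 0.339035
  V(1,0) = exp(-r*dt) * [p*2.967911 + (1-p)*1.431067] = 2.240216; exercise = 2.138179; V(1,0) = max -> 2.240216
  V(1,1) = exp(-r*dt) * [p*1.431067 + (1-p)*0.339035] = 0.915287; exercise = 0.641768; V(1,1) = max -> 0.915287
  V(0,0) = exp(-r*dt) * [p*2.240216 + (1-p)*0.915287] = 1.613472; exercise = 1.380000; V(0,0) = max -> 1.613472

Answer: Price = V(0,0) = 1.6135


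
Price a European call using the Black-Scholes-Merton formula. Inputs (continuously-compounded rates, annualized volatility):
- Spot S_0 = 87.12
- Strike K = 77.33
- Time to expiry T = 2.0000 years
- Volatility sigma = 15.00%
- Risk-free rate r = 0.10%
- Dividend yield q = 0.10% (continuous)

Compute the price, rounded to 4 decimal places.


Answer: Price = 12.8778

Derivation:
d1 = (ln(S/K) + (r - q + 0.5*sigma^2) * T) / (sigma * sqrt(T)) = 0.66800142
d2 = d1 - sigma * sqrt(T) = 0.45586938
exp(-rT) = 0.99800200; exp(-qT) = 0.99800200
C = S_0 * exp(-qT) * N(d1) - K * exp(-rT) * N(d2)
N(d1) = 0.74793366; N(d2) = 0.67575805
C = 87.1200 * 0.99800200 * 0.74793366 - 77.3300 * 0.99800200 * 0.67575805 = 12.8778


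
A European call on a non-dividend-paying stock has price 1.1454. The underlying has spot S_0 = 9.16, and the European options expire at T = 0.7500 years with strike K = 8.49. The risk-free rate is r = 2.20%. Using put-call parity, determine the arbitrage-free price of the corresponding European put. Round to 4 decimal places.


Answer: Put price = 0.3365

Derivation:
Put-call parity: C - P = S_0 * exp(-qT) - K * exp(-rT).
S_0 * exp(-qT) = 9.1600 * 1.00000000 = 9.16000000
K * exp(-rT) = 8.4900 * 0.98363538 = 8.35106437
P = C - S*exp(-qT) + K*exp(-rT)
P = 1.1454 - 9.16000000 + 8.35106437 = 0.3365


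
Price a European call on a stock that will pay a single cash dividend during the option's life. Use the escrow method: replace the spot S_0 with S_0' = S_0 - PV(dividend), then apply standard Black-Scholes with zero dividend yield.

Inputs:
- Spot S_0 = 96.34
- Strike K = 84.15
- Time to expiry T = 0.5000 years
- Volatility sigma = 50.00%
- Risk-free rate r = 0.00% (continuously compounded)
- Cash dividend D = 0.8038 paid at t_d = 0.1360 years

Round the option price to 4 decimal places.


Answer: Price = 19.0934

Derivation:
PV(D) = D * exp(-r * t_d) = 0.8038 * 1.00000000 = 0.80380000
S_0' = S_0 - PV(D) = 96.3400 - 0.80380000 = 95.53620000
d1 = (ln(S_0'/K) + (r + sigma^2/2)*T) / (sigma*sqrt(T)) = 0.53571630
d2 = d1 - sigma*sqrt(T) = 0.18216290
exp(-rT) = 1.00000000
N(d1) = 0.70392268; N(d2) = 0.57227256
C = S_0' * N(d1) - K * exp(-rT) * N(d2) = 95.53620000 * 0.70392268 - 84.1500 * 1.00000000 * 0.57227256 = 19.0934


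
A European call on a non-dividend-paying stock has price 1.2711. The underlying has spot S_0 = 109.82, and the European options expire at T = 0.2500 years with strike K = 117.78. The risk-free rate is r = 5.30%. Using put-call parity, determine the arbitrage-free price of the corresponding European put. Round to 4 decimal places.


Put-call parity: C - P = S_0 * exp(-qT) - K * exp(-rT).
S_0 * exp(-qT) = 109.8200 * 1.00000000 = 109.82000000
K * exp(-rT) = 117.7800 * 0.98683739 = 116.22970836
P = C - S*exp(-qT) + K*exp(-rT)
P = 1.2711 - 109.82000000 + 116.22970836 = 7.6808

Answer: Put price = 7.6808


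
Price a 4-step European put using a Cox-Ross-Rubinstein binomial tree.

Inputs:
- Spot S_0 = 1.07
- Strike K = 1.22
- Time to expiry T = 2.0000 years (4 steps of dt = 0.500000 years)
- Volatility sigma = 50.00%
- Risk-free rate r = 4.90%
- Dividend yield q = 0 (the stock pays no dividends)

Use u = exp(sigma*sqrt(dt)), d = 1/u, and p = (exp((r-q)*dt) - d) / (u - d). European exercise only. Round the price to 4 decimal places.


dt = T/N = 0.500000
u = exp(sigma*sqrt(dt)) = 1.424119; d = 1/u = 0.702189
p = (exp((r-q)*dt) - d) / (u - d) = 0.446877
Discount per step: exp(-r*dt) = 0.975798
Stock lattice S(k, i) with i counting down-moves:
  k=0: S(0,0) = 1.0700
  k=1: S(1,0) = 1.5238; S(1,1) = 0.7513
  k=2: S(2,0) = 2.1701; S(2,1) = 1.0700; S(2,2) = 0.5276
  k=3: S(3,0) = 3.0905; S(3,1) = 1.5238; S(3,2) = 0.7513; S(3,3) = 0.3705
  k=4: S(4,0) = 4.4012; S(4,1) = 2.1701; S(4,2) = 1.0700; S(4,3) = 0.5276; S(4,4) = 0.2601
Terminal payoffs V(N, i) = max(K - S_T, 0):
  V(4,0) = 0.000000; V(4,1) = 0.000000; V(4,2) = 0.150000; V(4,3) = 0.692417; V(4,4) = 0.959865
Backward induction: V(k, i) = exp(-r*dt) * [p * V(k+1, i) + (1-p) * V(k+1, i+1)].
  V(3,0) = exp(-r*dt) * [p*0.000000 + (1-p)*0.000000] = 0.000000
  V(3,1) = exp(-r*dt) * [p*0.000000 + (1-p)*0.150000] = 0.080960
  V(3,2) = exp(-r*dt) * [p*0.150000 + (1-p)*0.692417] = 0.439131
  V(3,3) = exp(-r*dt) * [p*0.692417 + (1-p)*0.959865] = 0.820010
  V(2,0) = exp(-r*dt) * [p*0.000000 + (1-p)*0.080960] = 0.043697
  V(2,1) = exp(-r*dt) * [p*0.080960 + (1-p)*0.439131] = 0.272319
  V(2,2) = exp(-r*dt) * [p*0.439131 + (1-p)*0.820010] = 0.634077
  V(1,0) = exp(-r*dt) * [p*0.043697 + (1-p)*0.272319] = 0.166035
  V(1,1) = exp(-r*dt) * [p*0.272319 + (1-p)*0.634077] = 0.460982
  V(0,0) = exp(-r*dt) * [p*0.166035 + (1-p)*0.460982] = 0.321210

Answer: Price = V(0,0) = 0.3212


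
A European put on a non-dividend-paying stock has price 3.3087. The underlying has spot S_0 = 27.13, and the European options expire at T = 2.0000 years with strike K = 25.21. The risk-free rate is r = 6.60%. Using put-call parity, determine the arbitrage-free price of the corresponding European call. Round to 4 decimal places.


Answer: Call price = 8.3461

Derivation:
Put-call parity: C - P = S_0 * exp(-qT) - K * exp(-rT).
S_0 * exp(-qT) = 27.1300 * 1.00000000 = 27.13000000
K * exp(-rT) = 25.2100 * 0.87634100 = 22.09255649
C = P + S*exp(-qT) - K*exp(-rT)
C = 3.3087 + 27.13000000 - 22.09255649 = 8.3461


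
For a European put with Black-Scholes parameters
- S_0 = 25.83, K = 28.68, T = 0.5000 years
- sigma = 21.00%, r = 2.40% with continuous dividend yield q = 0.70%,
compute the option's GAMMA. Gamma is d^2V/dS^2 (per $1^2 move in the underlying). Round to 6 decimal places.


d1 = -0.5733518674; d2 = -0.7218442915
phi(d1) = 0.3384751115; exp(-qT) = 0.9965061179; exp(-rT) = 0.9880717129
Gamma = exp(-qT) * phi(d1) / (S * sigma * sqrt(T)) = 0.9965061179 * 0.3384751115 / (25.8300 * 0.2100 * 0.7071067812) = 0.087938

Answer: Gamma = 0.087938


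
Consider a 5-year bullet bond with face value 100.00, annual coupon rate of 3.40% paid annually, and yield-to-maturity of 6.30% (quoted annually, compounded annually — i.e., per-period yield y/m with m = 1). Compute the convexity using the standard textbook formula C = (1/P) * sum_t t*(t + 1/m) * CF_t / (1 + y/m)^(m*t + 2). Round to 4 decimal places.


Coupon per period c = face * coupon_rate / m = 3.400000
Periods per year m = 1; per-period yield y/m = 0.063000
Number of cashflows N = 5
Cashflows (t years, CF_t, discount factor 1/(1+y/m)^(m*t), PV):
  t = 1.0000: CF_t = 3.400000, DF = 0.940734, PV = 3.198495
  t = 2.0000: CF_t = 3.400000, DF = 0.884980, PV = 3.008932
  t = 3.0000: CF_t = 3.400000, DF = 0.832531, PV = 2.830604
  t = 4.0000: CF_t = 3.400000, DF = 0.783190, PV = 2.662845
  t = 5.0000: CF_t = 103.400000, DF = 0.736773, PV = 76.182324
Price P = sum_t PV_t = 87.883200
Convexity numerator sum_t t*(t + 1/m) * CF_t / (1+y/m)^(m*t + 2):
  t = 1.0000: term = 5.661208
  t = 2.0000: term = 15.977069
  t = 3.0000: term = 30.060337
  t = 4.0000: term = 47.131290
  t = 5.0000: term = 2022.595058
Convexity = (1/P) * sum = 2121.424962 / 87.883200 = 24.139141

Answer: Convexity = 24.1391


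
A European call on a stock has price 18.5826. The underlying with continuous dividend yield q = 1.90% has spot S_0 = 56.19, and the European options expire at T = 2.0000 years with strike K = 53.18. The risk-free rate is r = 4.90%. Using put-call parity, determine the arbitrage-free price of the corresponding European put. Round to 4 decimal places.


Put-call parity: C - P = S_0 * exp(-qT) - K * exp(-rT).
S_0 * exp(-qT) = 56.1900 * 0.96271294 = 54.09484015
K * exp(-rT) = 53.1800 * 0.90664890 = 48.21558870
P = C - S*exp(-qT) + K*exp(-rT)
P = 18.5826 - 54.09484015 + 48.21558870 = 12.7033

Answer: Put price = 12.7033


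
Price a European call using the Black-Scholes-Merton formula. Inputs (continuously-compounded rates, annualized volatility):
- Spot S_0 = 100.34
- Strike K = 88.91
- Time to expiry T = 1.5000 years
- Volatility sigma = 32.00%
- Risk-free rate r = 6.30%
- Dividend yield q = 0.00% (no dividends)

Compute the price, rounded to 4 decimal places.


Answer: Price = 25.8404

Derivation:
d1 = (ln(S/K) + (r - q + 0.5*sigma^2) * T) / (sigma * sqrt(T)) = 0.74566498
d2 = d1 - sigma * sqrt(T) = 0.35374663
exp(-rT) = 0.90982773; exp(-qT) = 1.00000000
C = S_0 * exp(-qT) * N(d1) - K * exp(-rT) * N(d2)
N(d1) = 0.77206509; N(d2) = 0.63823561
C = 100.3400 * 1.00000000 * 0.77206509 - 88.9100 * 0.90982773 * 0.63823561 = 25.8404


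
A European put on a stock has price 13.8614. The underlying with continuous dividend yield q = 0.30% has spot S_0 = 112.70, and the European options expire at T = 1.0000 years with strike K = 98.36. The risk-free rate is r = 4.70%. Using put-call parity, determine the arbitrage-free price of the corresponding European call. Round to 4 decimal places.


Answer: Call price = 32.3798

Derivation:
Put-call parity: C - P = S_0 * exp(-qT) - K * exp(-rT).
S_0 * exp(-qT) = 112.7000 * 0.99700450 = 112.36240664
K * exp(-rT) = 98.3600 * 0.95408740 = 93.84403643
C = P + S*exp(-qT) - K*exp(-rT)
C = 13.8614 + 112.36240664 - 93.84403643 = 32.3798


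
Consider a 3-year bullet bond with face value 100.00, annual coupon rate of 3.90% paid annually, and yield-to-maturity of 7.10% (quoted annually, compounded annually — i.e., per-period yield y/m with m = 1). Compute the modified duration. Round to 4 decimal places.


Answer: Modified duration = 2.6922

Derivation:
Coupon per period c = face * coupon_rate / m = 3.900000
Periods per year m = 1; per-period yield y/m = 0.071000
Number of cashflows N = 3
Cashflows (t years, CF_t, discount factor 1/(1+y/m)^(m*t), PV):
  t = 1.0000: CF_t = 3.900000, DF = 0.933707, PV = 3.641457
  t = 2.0000: CF_t = 3.900000, DF = 0.871808, PV = 3.400053
  t = 3.0000: CF_t = 103.900000, DF = 0.814013, PV = 84.575999
Price P = sum_t PV_t = 91.617508
First compute Macaulay numerator sum_t t * PV_t:
  t * PV_t at t = 1.0000: 3.641457
  t * PV_t at t = 2.0000: 6.800106
  t * PV_t at t = 3.0000: 253.727996
Macaulay duration D = 264.169559 / 91.617508 = 2.883396
Modified duration = D / (1 + y/m) = 2.883396 / (1 + 0.071000) = 2.692247


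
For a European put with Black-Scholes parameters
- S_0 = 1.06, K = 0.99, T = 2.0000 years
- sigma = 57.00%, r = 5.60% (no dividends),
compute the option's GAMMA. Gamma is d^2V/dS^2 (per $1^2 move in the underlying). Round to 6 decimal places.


d1 = 0.6267437779; d2 = -0.1793579527
phi(d1) = 0.3278030151; exp(-qT) = 1.0000000000; exp(-rT) = 0.8940442575
Gamma = exp(-qT) * phi(d1) / (S * sigma * sqrt(T)) = 1.0000000000 * 0.3278030151 / (1.0600 * 0.5700 * 1.4142135624) = 0.383634

Answer: Gamma = 0.383634


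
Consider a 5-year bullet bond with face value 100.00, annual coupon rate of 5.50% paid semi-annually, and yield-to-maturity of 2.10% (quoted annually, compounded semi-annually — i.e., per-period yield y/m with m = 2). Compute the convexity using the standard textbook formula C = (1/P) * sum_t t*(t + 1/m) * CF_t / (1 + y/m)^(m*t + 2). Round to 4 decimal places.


Answer: Convexity = 23.2583

Derivation:
Coupon per period c = face * coupon_rate / m = 2.750000
Periods per year m = 2; per-period yield y/m = 0.010500
Number of cashflows N = 10
Cashflows (t years, CF_t, discount factor 1/(1+y/m)^(m*t), PV):
  t = 0.5000: CF_t = 2.750000, DF = 0.989609, PV = 2.721425
  t = 1.0000: CF_t = 2.750000, DF = 0.979326, PV = 2.693147
  t = 1.5000: CF_t = 2.750000, DF = 0.969150, PV = 2.665163
  t = 2.0000: CF_t = 2.750000, DF = 0.959080, PV = 2.637469
  t = 2.5000: CF_t = 2.750000, DF = 0.949114, PV = 2.610064
  t = 3.0000: CF_t = 2.750000, DF = 0.939252, PV = 2.582943
  t = 3.5000: CF_t = 2.750000, DF = 0.929492, PV = 2.556104
  t = 4.0000: CF_t = 2.750000, DF = 0.919834, PV = 2.529543
  t = 4.5000: CF_t = 2.750000, DF = 0.910276, PV = 2.503259
  t = 5.0000: CF_t = 102.750000, DF = 0.900818, PV = 92.559000
Price P = sum_t PV_t = 116.058117
Convexity numerator sum_t t*(t + 1/m) * CF_t / (1+y/m)^(m*t + 2):
  t = 0.5000: term = 1.332581
  t = 1.0000: term = 3.956204
  t = 1.5000: term = 7.830191
  t = 2.0000: term = 12.914714
  t = 2.5000: term = 19.170778
  t = 3.0000: term = 26.560207
  t = 3.5000: term = 35.045630
  t = 4.0000: term = 44.590467
  t = 4.5000: term = 55.158915
  t = 5.0000: term = 2492.749915
Convexity = (1/P) * sum = 2699.309602 / 116.058117 = 23.258258


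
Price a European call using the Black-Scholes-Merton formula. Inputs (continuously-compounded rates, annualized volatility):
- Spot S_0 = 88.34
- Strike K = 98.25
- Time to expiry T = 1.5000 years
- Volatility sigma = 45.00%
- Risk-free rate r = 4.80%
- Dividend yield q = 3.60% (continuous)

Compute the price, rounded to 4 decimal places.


Answer: Price = 15.3841

Derivation:
d1 = (ln(S/K) + (r - q + 0.5*sigma^2) * T) / (sigma * sqrt(T)) = 0.11531246
d2 = d1 - sigma * sqrt(T) = -0.43582273
exp(-rT) = 0.93053090; exp(-qT) = 0.94743211
C = S_0 * exp(-qT) * N(d1) - K * exp(-rT) * N(d2)
N(d1) = 0.54590127; N(d2) = 0.33148268
C = 88.3400 * 0.94743211 * 0.54590127 - 98.2500 * 0.93053090 * 0.33148268 = 15.3841


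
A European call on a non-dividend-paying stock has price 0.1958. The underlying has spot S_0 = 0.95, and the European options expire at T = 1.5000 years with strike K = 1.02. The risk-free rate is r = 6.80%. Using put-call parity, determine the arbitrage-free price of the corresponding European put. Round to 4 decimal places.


Answer: Put price = 0.1669

Derivation:
Put-call parity: C - P = S_0 * exp(-qT) - K * exp(-rT).
S_0 * exp(-qT) = 0.9500 * 1.00000000 = 0.95000000
K * exp(-rT) = 1.0200 * 0.90302955 = 0.92109014
P = C - S*exp(-qT) + K*exp(-rT)
P = 0.1958 - 0.95000000 + 0.92109014 = 0.1669


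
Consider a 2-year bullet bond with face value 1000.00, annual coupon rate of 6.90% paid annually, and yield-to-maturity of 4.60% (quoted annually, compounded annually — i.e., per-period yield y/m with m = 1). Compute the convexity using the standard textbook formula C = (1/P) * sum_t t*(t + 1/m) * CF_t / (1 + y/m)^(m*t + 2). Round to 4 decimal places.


Coupon per period c = face * coupon_rate / m = 69.000000
Periods per year m = 1; per-period yield y/m = 0.046000
Number of cashflows N = 2
Cashflows (t years, CF_t, discount factor 1/(1+y/m)^(m*t), PV):
  t = 1.0000: CF_t = 69.000000, DF = 0.956023, PV = 65.965583
  t = 2.0000: CF_t = 1069.000000, DF = 0.913980, PV = 977.044482
Price P = sum_t PV_t = 1043.010065
Convexity numerator sum_t t*(t + 1/m) * CF_t / (1+y/m)^(m*t + 2):
  t = 1.0000: term = 120.582430
  t = 2.0000: term = 5357.993932
Convexity = (1/P) * sum = 5478.576363 / 1043.010065 = 5.252659

Answer: Convexity = 5.2527


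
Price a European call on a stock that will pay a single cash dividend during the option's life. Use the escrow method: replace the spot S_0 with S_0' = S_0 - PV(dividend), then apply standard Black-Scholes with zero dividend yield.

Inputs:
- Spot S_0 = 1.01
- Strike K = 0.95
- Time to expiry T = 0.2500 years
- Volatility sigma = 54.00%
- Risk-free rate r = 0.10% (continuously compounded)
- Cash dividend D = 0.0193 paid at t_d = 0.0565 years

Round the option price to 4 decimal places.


PV(D) = D * exp(-r * t_d) = 0.0193 * 0.99994350 = 0.01929891
S_0' = S_0 - PV(D) = 1.0100 - 0.01929891 = 0.99070109
d1 = (ln(S_0'/K) + (r + sigma^2/2)*T) / (sigma*sqrt(T)) = 0.29129956
d2 = d1 - sigma*sqrt(T) = 0.02129956
exp(-rT) = 0.99975003
N(d1) = 0.61458889; N(d2) = 0.50849665
C = S_0' * N(d1) - K * exp(-rT) * N(d2) = 0.99070109 * 0.61458889 - 0.9500 * 0.99975003 * 0.50849665 = 0.1259

Answer: Price = 0.1259


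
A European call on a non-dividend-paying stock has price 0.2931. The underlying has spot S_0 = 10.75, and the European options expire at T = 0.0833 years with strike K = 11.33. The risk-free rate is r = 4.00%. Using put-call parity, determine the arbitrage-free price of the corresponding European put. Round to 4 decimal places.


Answer: Put price = 0.8354

Derivation:
Put-call parity: C - P = S_0 * exp(-qT) - K * exp(-rT).
S_0 * exp(-qT) = 10.7500 * 1.00000000 = 10.75000000
K * exp(-rT) = 11.3300 * 0.99667354 = 11.29231126
P = C - S*exp(-qT) + K*exp(-rT)
P = 0.2931 - 10.75000000 + 11.29231126 = 0.8354


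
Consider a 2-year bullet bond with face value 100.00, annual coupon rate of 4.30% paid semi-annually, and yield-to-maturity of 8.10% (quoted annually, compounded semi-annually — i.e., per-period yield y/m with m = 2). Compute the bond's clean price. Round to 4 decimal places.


Answer: Price = 93.1113

Derivation:
Coupon per period c = face * coupon_rate / m = 2.150000
Periods per year m = 2; per-period yield y/m = 0.040500
Number of cashflows N = 4
Cashflows (t years, CF_t, discount factor 1/(1+y/m)^(m*t), PV):
  t = 0.5000: CF_t = 2.150000, DF = 0.961076, PV = 2.066314
  t = 1.0000: CF_t = 2.150000, DF = 0.923668, PV = 1.985886
  t = 1.5000: CF_t = 2.150000, DF = 0.887715, PV = 1.908588
  t = 2.0000: CF_t = 102.150000, DF = 0.853162, PV = 87.150530
Price P = sum_t PV_t = 93.111318


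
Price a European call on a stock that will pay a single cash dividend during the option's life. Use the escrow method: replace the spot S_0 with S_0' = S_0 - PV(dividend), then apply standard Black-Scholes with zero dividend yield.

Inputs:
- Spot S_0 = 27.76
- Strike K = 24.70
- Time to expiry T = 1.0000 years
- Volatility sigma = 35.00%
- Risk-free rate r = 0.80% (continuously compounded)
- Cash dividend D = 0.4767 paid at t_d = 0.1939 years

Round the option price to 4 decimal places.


Answer: Price = 5.1540

Derivation:
PV(D) = D * exp(-r * t_d) = 0.4767 * 0.99845000 = 0.47596112
S_0' = S_0 - PV(D) = 27.7600 - 0.47596112 = 27.28403888
d1 = (ln(S_0'/K) + (r + sigma^2/2)*T) / (sigma*sqrt(T)) = 0.48213895
d2 = d1 - sigma*sqrt(T) = 0.13213895
exp(-rT) = 0.99203191
N(d1) = 0.68514638; N(d2) = 0.55256280
C = S_0' * N(d1) - K * exp(-rT) * N(d2) = 27.28403888 * 0.68514638 - 24.7000 * 0.99203191 * 0.55256280 = 5.1540


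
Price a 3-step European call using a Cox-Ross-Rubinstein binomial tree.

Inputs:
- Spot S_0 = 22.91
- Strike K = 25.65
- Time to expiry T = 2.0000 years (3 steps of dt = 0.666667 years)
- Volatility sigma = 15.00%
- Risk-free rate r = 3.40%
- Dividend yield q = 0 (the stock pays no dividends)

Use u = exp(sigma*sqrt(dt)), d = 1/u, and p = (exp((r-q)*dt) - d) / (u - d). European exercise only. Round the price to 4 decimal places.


Answer: Price = V(0,0) = 1.3327

Derivation:
dt = T/N = 0.666667
u = exp(sigma*sqrt(dt)) = 1.130290; d = 1/u = 0.884728
p = (exp((r-q)*dt) - d) / (u - d) = 0.562779
Discount per step: exp(-r*dt) = 0.977588
Stock lattice S(k, i) with i counting down-moves:
  k=0: S(0,0) = 22.9100
  k=1: S(1,0) = 25.8950; S(1,1) = 20.2691
  k=2: S(2,0) = 29.2688; S(2,1) = 22.9100; S(2,2) = 17.9327
  k=3: S(3,0) = 33.0823; S(3,1) = 25.8950; S(3,2) = 20.2691; S(3,3) = 15.8655
Terminal payoffs V(N, i) = max(S_T - K, 0):
  V(3,0) = 7.432252; V(3,1) = 0.244950; V(3,2) = 0.000000; V(3,3) = 0.000000
Backward induction: V(k, i) = exp(-r*dt) * [p * V(k+1, i) + (1-p) * V(k+1, i+1)].
  V(2,0) = exp(-r*dt) * [p*7.432252 + (1-p)*0.244950] = 4.193671
  V(2,1) = exp(-r*dt) * [p*0.244950 + (1-p)*0.000000] = 0.134763
  V(2,2) = exp(-r*dt) * [p*0.000000 + (1-p)*0.000000] = 0.000000
  V(1,0) = exp(-r*dt) * [p*4.193671 + (1-p)*0.134763] = 2.364817
  V(1,1) = exp(-r*dt) * [p*0.134763 + (1-p)*0.000000] = 0.074142
  V(0,0) = exp(-r*dt) * [p*2.364817 + (1-p)*0.074142] = 1.332732


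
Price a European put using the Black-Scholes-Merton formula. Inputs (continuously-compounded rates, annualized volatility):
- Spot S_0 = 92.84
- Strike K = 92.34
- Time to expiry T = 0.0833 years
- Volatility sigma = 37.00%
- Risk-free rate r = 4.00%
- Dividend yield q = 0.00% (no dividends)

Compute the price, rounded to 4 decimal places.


d1 = (ln(S/K) + (r - q + 0.5*sigma^2) * T) / (sigma * sqrt(T)) = 0.13516491
d2 = d1 - sigma * sqrt(T) = 0.02837647
exp(-rT) = 0.99667354; exp(-qT) = 1.00000000
P = K * exp(-rT) * N(-d2) - S_0 * exp(-qT) * N(-d1)
N(-d1) = 0.44624075; N(-d2) = 0.48868094
P = 92.3400 * 0.99667354 * 0.48868094 - 92.8400 * 1.00000000 * 0.44624075 = 3.5457

Answer: Price = 3.5457


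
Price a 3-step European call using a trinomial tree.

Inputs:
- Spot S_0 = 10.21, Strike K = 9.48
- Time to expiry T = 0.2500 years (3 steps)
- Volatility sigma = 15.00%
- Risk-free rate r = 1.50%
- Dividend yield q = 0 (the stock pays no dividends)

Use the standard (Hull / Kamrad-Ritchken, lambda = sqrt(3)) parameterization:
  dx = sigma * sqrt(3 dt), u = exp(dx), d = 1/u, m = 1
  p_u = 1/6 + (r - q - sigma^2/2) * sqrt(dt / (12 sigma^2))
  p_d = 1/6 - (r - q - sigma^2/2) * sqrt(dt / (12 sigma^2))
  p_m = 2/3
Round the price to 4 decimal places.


dt = T/N = 0.083333; dx = sigma*sqrt(3*dt) = 0.075000
u = exp(dx) = 1.077884; d = 1/u = 0.927743
p_u = 0.168750, p_m = 0.666667, p_d = 0.164583
Discount per step: exp(-r*dt) = 0.998751
Stock lattice S(k, j) with j the centered position index:
  k=0: S(0,+0) = 10.2100
  k=1: S(1,-1) = 9.4723; S(1,+0) = 10.2100; S(1,+1) = 11.0052
  k=2: S(2,-2) = 8.7878; S(2,-1) = 9.4723; S(2,+0) = 10.2100; S(2,+1) = 11.0052; S(2,+2) = 11.8623
  k=3: S(3,-3) = 8.1529; S(3,-2) = 8.7878; S(3,-1) = 9.4723; S(3,+0) = 10.2100; S(3,+1) = 11.0052; S(3,+2) = 11.8623; S(3,+3) = 12.7862
Terminal payoffs V(N, j) = max(S_T - K, 0):
  V(3,-3) = 0.000000; V(3,-2) = 0.000000; V(3,-1) = 0.000000; V(3,+0) = 0.730000; V(3,+1) = 1.525197; V(3,+2) = 2.382328; V(3,+3) = 3.306215
Backward induction: V(k, j) = exp(-r*dt) * [p_u * V(k+1, j+1) + p_m * V(k+1, j) + p_d * V(k+1, j-1)]
  V(2,-2) = exp(-r*dt) * [p_u*0.000000 + p_m*0.000000 + p_d*0.000000] = 0.000000
  V(2,-1) = exp(-r*dt) * [p_u*0.730000 + p_m*0.000000 + p_d*0.000000] = 0.123034
  V(2,+0) = exp(-r*dt) * [p_u*1.525197 + p_m*0.730000 + p_d*0.000000] = 0.743114
  V(2,+1) = exp(-r*dt) * [p_u*2.382328 + p_m*1.525197 + p_d*0.730000] = 1.537039
  V(2,+2) = exp(-r*dt) * [p_u*3.306215 + p_m*2.382328 + p_d*1.525197] = 2.394170
  V(1,-1) = exp(-r*dt) * [p_u*0.743114 + p_m*0.123034 + p_d*0.000000] = 0.207164
  V(1,+0) = exp(-r*dt) * [p_u*1.537039 + p_m*0.743114 + p_d*0.123034] = 0.774066
  V(1,+1) = exp(-r*dt) * [p_u*2.394170 + p_m*1.537039 + p_d*0.743114] = 1.549076
  V(0,+0) = exp(-r*dt) * [p_u*1.549076 + p_m*0.774066 + p_d*0.207164] = 0.810532

Answer: Price = V(0,0) = 0.8105


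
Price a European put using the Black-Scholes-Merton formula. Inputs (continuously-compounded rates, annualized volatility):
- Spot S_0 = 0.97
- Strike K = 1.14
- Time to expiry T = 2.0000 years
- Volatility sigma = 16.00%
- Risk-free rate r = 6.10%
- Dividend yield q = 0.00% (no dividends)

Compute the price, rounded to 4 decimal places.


Answer: Price = 0.1100

Derivation:
d1 = (ln(S/K) + (r - q + 0.5*sigma^2) * T) / (sigma * sqrt(T)) = -0.06137453
d2 = d1 - sigma * sqrt(T) = -0.28764870
exp(-rT) = 0.88514837; exp(-qT) = 1.00000000
P = K * exp(-rT) * N(-d2) - S_0 * exp(-qT) * N(-d1)
N(-d1) = 0.52446953; N(-d2) = 0.61319217
P = 1.1400 * 0.88514837 * 0.61319217 - 0.9700 * 1.00000000 * 0.52446953 = 0.1100


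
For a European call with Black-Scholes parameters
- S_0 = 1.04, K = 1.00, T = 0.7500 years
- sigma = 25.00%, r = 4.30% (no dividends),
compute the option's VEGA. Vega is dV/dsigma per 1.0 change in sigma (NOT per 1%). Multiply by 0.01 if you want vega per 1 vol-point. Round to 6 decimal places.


d1 = 0.4383622593; d2 = 0.2218559084
phi(d1) = 0.3623954470; exp(-qT) = 1.0000000000; exp(-rT) = 0.9682644857
Vega = S * exp(-qT) * phi(d1) * sqrt(T) = 1.0400 * 1.0000000000 * 0.3623954470 * 0.8660254038 = 0.326397

Answer: Vega = 0.326397


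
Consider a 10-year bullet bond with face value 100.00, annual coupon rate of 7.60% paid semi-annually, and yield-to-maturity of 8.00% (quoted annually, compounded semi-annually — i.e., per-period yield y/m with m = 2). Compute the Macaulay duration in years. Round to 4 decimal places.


Answer: Macaulay duration = 7.1358 years

Derivation:
Coupon per period c = face * coupon_rate / m = 3.800000
Periods per year m = 2; per-period yield y/m = 0.040000
Number of cashflows N = 20
Cashflows (t years, CF_t, discount factor 1/(1+y/m)^(m*t), PV):
  t = 0.5000: CF_t = 3.800000, DF = 0.961538, PV = 3.653846
  t = 1.0000: CF_t = 3.800000, DF = 0.924556, PV = 3.513314
  t = 1.5000: CF_t = 3.800000, DF = 0.888996, PV = 3.378186
  t = 2.0000: CF_t = 3.800000, DF = 0.854804, PV = 3.248256
  t = 2.5000: CF_t = 3.800000, DF = 0.821927, PV = 3.123323
  t = 3.0000: CF_t = 3.800000, DF = 0.790315, PV = 3.003195
  t = 3.5000: CF_t = 3.800000, DF = 0.759918, PV = 2.887688
  t = 4.0000: CF_t = 3.800000, DF = 0.730690, PV = 2.776623
  t = 4.5000: CF_t = 3.800000, DF = 0.702587, PV = 2.669830
  t = 5.0000: CF_t = 3.800000, DF = 0.675564, PV = 2.567144
  t = 5.5000: CF_t = 3.800000, DF = 0.649581, PV = 2.468408
  t = 6.0000: CF_t = 3.800000, DF = 0.624597, PV = 2.373469
  t = 6.5000: CF_t = 3.800000, DF = 0.600574, PV = 2.282182
  t = 7.0000: CF_t = 3.800000, DF = 0.577475, PV = 2.194405
  t = 7.5000: CF_t = 3.800000, DF = 0.555265, PV = 2.110005
  t = 8.0000: CF_t = 3.800000, DF = 0.533908, PV = 2.028851
  t = 8.5000: CF_t = 3.800000, DF = 0.513373, PV = 1.950818
  t = 9.0000: CF_t = 3.800000, DF = 0.493628, PV = 1.875787
  t = 9.5000: CF_t = 3.800000, DF = 0.474642, PV = 1.803641
  t = 10.0000: CF_t = 103.800000, DF = 0.456387, PV = 47.372965
Price P = sum_t PV_t = 97.281935
Macaulay numerator sum_t t * PV_t:
  t * PV_t at t = 0.5000: 1.826923
  t * PV_t at t = 1.0000: 3.513314
  t * PV_t at t = 1.5000: 5.067279
  t * PV_t at t = 2.0000: 6.496512
  t * PV_t at t = 2.5000: 7.808308
  t * PV_t at t = 3.0000: 9.009586
  t * PV_t at t = 3.5000: 10.106907
  t * PV_t at t = 4.0000: 11.106491
  t * PV_t at t = 4.5000: 12.014233
  t * PV_t at t = 5.0000: 12.835719
  t * PV_t at t = 5.5000: 13.576241
  t * PV_t at t = 6.0000: 14.240813
  t * PV_t at t = 6.5000: 14.834180
  t * PV_t at t = 7.0000: 15.360837
  t * PV_t at t = 7.5000: 15.825038
  t * PV_t at t = 8.0000: 16.230809
  t * PV_t at t = 8.5000: 16.581956
  t * PV_t at t = 9.0000: 16.882082
  t * PV_t at t = 9.5000: 17.134592
  t * PV_t at t = 10.0000: 473.729650
Macaulay duration D = (sum_t t * PV_t) / P = 694.181469 / 97.281935 = 7.135770


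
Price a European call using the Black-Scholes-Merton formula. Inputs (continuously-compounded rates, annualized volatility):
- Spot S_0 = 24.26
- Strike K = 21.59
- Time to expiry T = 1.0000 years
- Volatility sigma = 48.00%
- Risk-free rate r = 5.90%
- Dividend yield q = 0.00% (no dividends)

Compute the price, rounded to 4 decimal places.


Answer: Price = 6.4581

Derivation:
d1 = (ln(S/K) + (r - q + 0.5*sigma^2) * T) / (sigma * sqrt(T)) = 0.60583054
d2 = d1 - sigma * sqrt(T) = 0.12583054
exp(-rT) = 0.94270677; exp(-qT) = 1.00000000
C = S_0 * exp(-qT) * N(d1) - K * exp(-rT) * N(d2)
N(d1) = 0.72768636; N(d2) = 0.55006697
C = 24.2600 * 1.00000000 * 0.72768636 - 21.5900 * 0.94270677 * 0.55006697 = 6.4581


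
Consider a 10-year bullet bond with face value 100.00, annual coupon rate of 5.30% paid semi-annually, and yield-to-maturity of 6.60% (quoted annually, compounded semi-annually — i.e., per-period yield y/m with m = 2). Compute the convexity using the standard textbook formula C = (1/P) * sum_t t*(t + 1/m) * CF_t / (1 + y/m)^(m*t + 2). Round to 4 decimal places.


Answer: Convexity = 69.7211

Derivation:
Coupon per period c = face * coupon_rate / m = 2.650000
Periods per year m = 2; per-period yield y/m = 0.033000
Number of cashflows N = 20
Cashflows (t years, CF_t, discount factor 1/(1+y/m)^(m*t), PV):
  t = 0.5000: CF_t = 2.650000, DF = 0.968054, PV = 2.565344
  t = 1.0000: CF_t = 2.650000, DF = 0.937129, PV = 2.483392
  t = 1.5000: CF_t = 2.650000, DF = 0.907192, PV = 2.404058
  t = 2.0000: CF_t = 2.650000, DF = 0.878211, PV = 2.327258
  t = 2.5000: CF_t = 2.650000, DF = 0.850156, PV = 2.252912
  t = 3.0000: CF_t = 2.650000, DF = 0.822997, PV = 2.180941
  t = 3.5000: CF_t = 2.650000, DF = 0.796705, PV = 2.111269
  t = 4.0000: CF_t = 2.650000, DF = 0.771254, PV = 2.043823
  t = 4.5000: CF_t = 2.650000, DF = 0.746616, PV = 1.978532
  t = 5.0000: CF_t = 2.650000, DF = 0.722764, PV = 1.915326
  t = 5.5000: CF_t = 2.650000, DF = 0.699675, PV = 1.854139
  t = 6.0000: CF_t = 2.650000, DF = 0.677323, PV = 1.794907
  t = 6.5000: CF_t = 2.650000, DF = 0.655686, PV = 1.737568
  t = 7.0000: CF_t = 2.650000, DF = 0.634739, PV = 1.682060
  t = 7.5000: CF_t = 2.650000, DF = 0.614462, PV = 1.628325
  t = 8.0000: CF_t = 2.650000, DF = 0.594833, PV = 1.576307
  t = 8.5000: CF_t = 2.650000, DF = 0.575830, PV = 1.525950
  t = 9.0000: CF_t = 2.650000, DF = 0.557435, PV = 1.477203
  t = 9.5000: CF_t = 2.650000, DF = 0.539627, PV = 1.430012
  t = 10.0000: CF_t = 102.650000, DF = 0.522388, PV = 53.623175
Price P = sum_t PV_t = 90.592500
Convexity numerator sum_t t*(t + 1/m) * CF_t / (1+y/m)^(m*t + 2):
  t = 0.5000: term = 1.202029
  t = 1.0000: term = 3.490887
  t = 1.5000: term = 6.758737
  t = 2.0000: term = 10.904706
  t = 2.5000: term = 15.834519
  t = 3.0000: term = 21.460142
  t = 3.5000: term = 27.699442
  t = 4.0000: term = 34.475864
  t = 4.5000: term = 41.718132
  t = 5.0000: term = 49.359950
  t = 5.5000: term = 57.339729
  t = 6.0000: term = 65.600323
  t = 6.5000: term = 74.088781
  t = 7.0000: term = 82.756103
  t = 7.5000: term = 91.557022
  t = 8.0000: term = 100.449782
  t = 8.5000: term = 109.395939
  t = 9.0000: term = 118.360164
  t = 9.5000: term = 127.310061
  t = 10.0000: term = 5276.442130
Convexity = (1/P) * sum = 6316.204443 / 90.592500 = 69.721053


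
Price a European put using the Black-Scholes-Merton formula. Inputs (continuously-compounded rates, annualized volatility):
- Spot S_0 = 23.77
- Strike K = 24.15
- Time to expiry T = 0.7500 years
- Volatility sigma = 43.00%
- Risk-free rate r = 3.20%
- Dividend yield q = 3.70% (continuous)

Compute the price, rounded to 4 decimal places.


d1 = (ln(S/K) + (r - q + 0.5*sigma^2) * T) / (sigma * sqrt(T)) = 0.13353548
d2 = d1 - sigma * sqrt(T) = -0.23885544
exp(-rT) = 0.97628571; exp(-qT) = 0.97263149
P = K * exp(-rT) * N(-d2) - S_0 * exp(-qT) * N(-d1)
N(-d1) = 0.44688495; N(-d2) = 0.59439116
P = 24.1500 * 0.97628571 * 0.59439116 - 23.7700 * 0.97263149 * 0.44688495 = 3.6824

Answer: Price = 3.6824


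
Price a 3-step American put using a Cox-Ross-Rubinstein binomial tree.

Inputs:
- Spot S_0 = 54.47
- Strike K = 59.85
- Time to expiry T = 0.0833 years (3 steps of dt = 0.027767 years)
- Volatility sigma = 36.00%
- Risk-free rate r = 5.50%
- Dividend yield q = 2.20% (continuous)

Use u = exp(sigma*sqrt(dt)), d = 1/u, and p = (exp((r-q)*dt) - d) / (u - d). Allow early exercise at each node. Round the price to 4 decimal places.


Answer: Price = V(0,0) = 5.9193

Derivation:
dt = T/N = 0.027767
u = exp(sigma*sqrt(dt)) = 1.061824; d = 1/u = 0.941776
p = (exp((r-q)*dt) - d) / (u - d) = 0.492644
Discount per step: exp(-r*dt) = 0.998474
Stock lattice S(k, i) with i counting down-moves:
  k=0: S(0,0) = 54.4700
  k=1: S(1,0) = 57.8375; S(1,1) = 51.2985
  k=2: S(2,0) = 61.4133; S(2,1) = 54.4700; S(2,2) = 48.3117
  k=3: S(3,0) = 65.2101; S(3,1) = 57.8375; S(3,2) = 51.2985; S(3,3) = 45.4988
Terminal payoffs V(N, i) = max(K - S_T, 0):
  V(3,0) = 0.000000; V(3,1) = 2.012457; V(3,2) = 8.551470; V(3,3) = 14.351193
Backward induction: V(k, i) = exp(-r*dt) * [p * V(k+1, i) + (1-p) * V(k+1, i+1)]; then take max(V_cont, immediate exercise) for American.
  V(2,0) = exp(-r*dt) * [p*0.000000 + (1-p)*2.012457] = 1.019475; exercise = 0.000000; V(2,0) = max -> 1.019475
  V(2,1) = exp(-r*dt) * [p*2.012457 + (1-p)*8.551470] = 5.321933; exercise = 5.380000; V(2,1) = max -> 5.380000
  V(2,2) = exp(-r*dt) * [p*8.551470 + (1-p)*14.351193] = 11.476456; exercise = 11.538284; V(2,2) = max -> 11.538284
  V(1,0) = exp(-r*dt) * [p*1.019475 + (1-p)*5.380000] = 3.226883; exercise = 2.012457; V(1,0) = max -> 3.226883
  V(1,1) = exp(-r*dt) * [p*5.380000 + (1-p)*11.538284] = 8.491466; exercise = 8.551470; V(1,1) = max -> 8.551470
  V(0,0) = exp(-r*dt) * [p*3.226883 + (1-p)*8.551470] = 5.919299; exercise = 5.380000; V(0,0) = max -> 5.919299


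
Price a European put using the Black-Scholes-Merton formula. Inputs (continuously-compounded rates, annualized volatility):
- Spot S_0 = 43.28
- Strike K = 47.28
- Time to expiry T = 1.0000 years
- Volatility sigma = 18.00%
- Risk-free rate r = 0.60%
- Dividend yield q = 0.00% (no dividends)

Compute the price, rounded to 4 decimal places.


Answer: Price = 5.4278

Derivation:
d1 = (ln(S/K) + (r - q + 0.5*sigma^2) * T) / (sigma * sqrt(T)) = -0.36775966
d2 = d1 - sigma * sqrt(T) = -0.54775966
exp(-rT) = 0.99401796; exp(-qT) = 1.00000000
P = K * exp(-rT) * N(-d2) - S_0 * exp(-qT) * N(-d1)
N(-d1) = 0.64347377; N(-d2) = 0.70807153
P = 47.2800 * 0.99401796 * 0.70807153 - 43.2800 * 1.00000000 * 0.64347377 = 5.4278
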